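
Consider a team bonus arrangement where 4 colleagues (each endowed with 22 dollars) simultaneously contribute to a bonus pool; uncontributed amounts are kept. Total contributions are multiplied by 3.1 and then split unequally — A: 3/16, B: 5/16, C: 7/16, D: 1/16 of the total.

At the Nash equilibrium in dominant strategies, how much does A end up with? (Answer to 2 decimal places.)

34.79 dollars

Player j's private return per contributed unit is 3.1 × (j's share). Contributing is weakly dominant for j when that share is at least 1/3.1 = 0.3226, and contributing 0 is dominant otherwise.
Only C (7/16) clears that bar, contributing 22; the remaining 3 contribute 0. Total contributed: 22.
A keeps 22 and receives 3.1 × 22 × 3/16 = 12.79 from the bonus pool, for a payoff of 34.79.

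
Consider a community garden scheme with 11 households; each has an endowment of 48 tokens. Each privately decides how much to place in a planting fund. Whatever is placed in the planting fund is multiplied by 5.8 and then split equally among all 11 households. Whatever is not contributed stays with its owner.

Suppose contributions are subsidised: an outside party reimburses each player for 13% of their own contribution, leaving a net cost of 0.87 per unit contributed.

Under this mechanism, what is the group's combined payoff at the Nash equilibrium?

With the mechanism, a contributed unit returns (5.8/11) / 0.87 = 0.6061 per unit of net cost — still below 1 — so contributing 0 remains dominant for every player.
Everyone keeps their endowment and the group total is 11 × 48 = 528.

528.00 tokens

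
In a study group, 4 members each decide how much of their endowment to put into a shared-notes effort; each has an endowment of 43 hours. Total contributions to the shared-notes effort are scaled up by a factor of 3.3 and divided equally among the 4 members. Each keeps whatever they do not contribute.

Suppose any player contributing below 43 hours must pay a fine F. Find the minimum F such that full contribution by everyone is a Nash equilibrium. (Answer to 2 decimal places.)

7.53 hours

Given the others contribute fully, the best deviation is to contribute 0 (any partial contribution still incurs the fine and gives up units whose private return 0.8250 is below 1).
Deviating from 43 to 0 saves 43 hours but forfeits the deviator's share of the drop in the shared-notes effort: 3.3/4 × 43 = 35.47.
So the deviation gain is 43 − 35.47 = 7.53, and the fine must be at least 7.53 hours to wipe it out.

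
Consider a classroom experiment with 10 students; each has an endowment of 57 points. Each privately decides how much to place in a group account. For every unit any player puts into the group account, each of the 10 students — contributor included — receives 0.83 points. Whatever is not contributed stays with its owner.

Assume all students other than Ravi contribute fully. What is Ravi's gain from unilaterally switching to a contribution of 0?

9.69 points

Switching from a contribution of 57 to 0 lets Ravi keep an extra 57 points, but lowers the group account by 57, which costs Ravi their own share of that drop: 0.83 × 57 = 47.31.
Net gain = 57 − 47.31 = 9.69. The private return per contributed unit (0.83) is below 1, so free-riding is indeed the best response regardless of what the others do.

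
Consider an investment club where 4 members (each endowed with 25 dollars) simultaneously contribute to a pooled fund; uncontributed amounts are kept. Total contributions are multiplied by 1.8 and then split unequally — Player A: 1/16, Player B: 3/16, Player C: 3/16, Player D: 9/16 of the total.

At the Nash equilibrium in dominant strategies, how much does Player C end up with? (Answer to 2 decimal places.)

33.44 dollars

A player with share s gets back 1.8·s per unit contributed, so full contribution is dominant for anyone with s > 1/1.8 = 0.5556 and zero contribution is dominant for anyone below.
The only share above 0.5556 is Player D's 9/16, contributing 25; the remaining 3 contribute 0. Total contributed: 25.
Player C keeps 25 and receives 1.8 × 25 × 3/16 = 8.44 from the pooled fund, for a payoff of 33.44.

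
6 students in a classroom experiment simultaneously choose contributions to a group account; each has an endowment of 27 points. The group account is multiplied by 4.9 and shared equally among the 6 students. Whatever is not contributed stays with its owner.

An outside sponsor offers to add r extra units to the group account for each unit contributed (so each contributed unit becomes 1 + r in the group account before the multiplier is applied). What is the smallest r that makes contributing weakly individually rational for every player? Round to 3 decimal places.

0.224

With matching at rate r, one contributed unit becomes (1 + r) in the group account and returns 4.9 × (1 + r) / 6 to the contributor.
Setting this equal to 1: 1 + r = 6/4.9 = 1.2245.
So the minimum matching rate is r = 1.2245 − 1 = 0.224.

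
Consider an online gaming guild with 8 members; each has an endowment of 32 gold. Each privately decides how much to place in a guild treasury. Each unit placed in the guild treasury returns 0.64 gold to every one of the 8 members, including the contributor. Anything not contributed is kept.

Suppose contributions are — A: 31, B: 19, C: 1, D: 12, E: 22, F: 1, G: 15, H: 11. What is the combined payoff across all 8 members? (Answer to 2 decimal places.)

717.44 gold

Total contributed: 31 + 19 + 1 + 12 + 22 + 1 + 15 + 11 = 112; total kept: 8 × 32 − 112 = 144.
The guild treasury pays out 0.64 × 8 × 112 = 573.44 in aggregate.
Group total = 144 + 573.44 = 717.44.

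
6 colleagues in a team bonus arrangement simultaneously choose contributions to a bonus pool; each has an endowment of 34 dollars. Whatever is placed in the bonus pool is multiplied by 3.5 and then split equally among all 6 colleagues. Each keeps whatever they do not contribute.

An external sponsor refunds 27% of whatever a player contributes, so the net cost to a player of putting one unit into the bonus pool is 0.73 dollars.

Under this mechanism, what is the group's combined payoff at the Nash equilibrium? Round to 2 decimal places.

With the mechanism, a contributed unit returns (3.5/6) / 0.73 = 0.7991 per unit of net cost — still below 1 — so contributing 0 remains dominant for every player.
Everyone keeps their endowment and the group total is 6 × 34 = 204.

204.00 dollars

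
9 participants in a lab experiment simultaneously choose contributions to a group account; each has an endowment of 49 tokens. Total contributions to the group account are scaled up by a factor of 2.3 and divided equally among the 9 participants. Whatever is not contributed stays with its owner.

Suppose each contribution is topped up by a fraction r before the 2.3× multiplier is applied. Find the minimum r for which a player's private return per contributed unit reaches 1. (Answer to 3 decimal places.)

With matching at rate r, one contributed unit becomes (1 + r) in the group account and returns 2.3 × (1 + r) / 9 to the contributor.
Setting this equal to 1: 1 + r = 9/2.3 = 3.9130.
So the minimum matching rate is r = 3.9130 − 1 = 2.913.

2.913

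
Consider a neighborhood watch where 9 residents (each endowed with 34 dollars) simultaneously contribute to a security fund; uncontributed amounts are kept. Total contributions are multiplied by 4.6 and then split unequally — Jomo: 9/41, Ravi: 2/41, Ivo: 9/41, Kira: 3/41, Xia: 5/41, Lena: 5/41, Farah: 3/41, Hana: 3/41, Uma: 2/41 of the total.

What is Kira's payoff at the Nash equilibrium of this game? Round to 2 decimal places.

Player j's private return per contributed unit is 4.6 × (j's share). Contributing is weakly dominant for j when that share is at least 1/4.6 = 0.2174, and contributing 0 is dominant otherwise.
Jomo and Ivo are above the threshold, contributing 34 each; the remaining 7 contribute 0. Total contributed: 68.
Kira keeps 34 and receives 4.6 × 68 × 3/41 = 22.89 from the security fund, for a payoff of 56.89.

56.89 dollars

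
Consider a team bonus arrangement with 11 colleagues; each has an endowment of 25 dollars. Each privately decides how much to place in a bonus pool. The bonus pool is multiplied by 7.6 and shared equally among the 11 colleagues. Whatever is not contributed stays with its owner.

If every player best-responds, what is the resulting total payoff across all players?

275.00 dollars

Each contributed unit returns 7.6/11 = 0.6909 to its contributor — below 1 — so contributing 0 is dominant for every player. At the Nash equilibrium everyone keeps their 25, and the group total is 11 × 25 = 275.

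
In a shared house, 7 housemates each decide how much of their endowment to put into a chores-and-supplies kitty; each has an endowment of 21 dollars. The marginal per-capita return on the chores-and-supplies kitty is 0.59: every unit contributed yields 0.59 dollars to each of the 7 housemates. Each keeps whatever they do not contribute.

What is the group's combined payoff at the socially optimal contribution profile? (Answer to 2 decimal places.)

607.11 dollars

Each contributed unit returns 4.130 to the group as a whole (0.59 to each of 7 players), which exceeds 1, so the social optimum is full contribution: group total = 4.130 × 147 = 607.11.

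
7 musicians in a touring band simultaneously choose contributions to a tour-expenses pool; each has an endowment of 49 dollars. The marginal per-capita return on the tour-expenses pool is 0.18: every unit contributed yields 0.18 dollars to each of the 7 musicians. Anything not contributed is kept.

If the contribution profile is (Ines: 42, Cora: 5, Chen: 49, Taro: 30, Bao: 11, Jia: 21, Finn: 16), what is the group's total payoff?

Total contributed: 42 + 5 + 49 + 30 + 11 + 21 + 16 = 174; total kept: 7 × 49 − 174 = 169.
The tour-expenses pool pays out 0.18 × 7 × 174 = 219.24 in aggregate.
Group total = 169 + 219.24 = 388.24.

388.24 dollars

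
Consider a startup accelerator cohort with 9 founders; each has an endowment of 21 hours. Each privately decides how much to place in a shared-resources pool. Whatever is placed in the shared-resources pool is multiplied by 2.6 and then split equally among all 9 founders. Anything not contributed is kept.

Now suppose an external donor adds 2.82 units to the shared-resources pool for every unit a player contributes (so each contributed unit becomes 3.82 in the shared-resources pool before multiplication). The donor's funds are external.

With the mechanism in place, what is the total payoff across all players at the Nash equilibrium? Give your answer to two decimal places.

With the mechanism, a contributed unit returns 2.6 × 3.82 / 9 = 1.1036 per unit of net cost to the contributor — now above 1 — so contributing fully is weakly dominant for every player.
At the Nash equilibrium everyone contributes 21. Group total payoff = 2.6 × 3.82 × 189 = 1877.15.

1877.15 hours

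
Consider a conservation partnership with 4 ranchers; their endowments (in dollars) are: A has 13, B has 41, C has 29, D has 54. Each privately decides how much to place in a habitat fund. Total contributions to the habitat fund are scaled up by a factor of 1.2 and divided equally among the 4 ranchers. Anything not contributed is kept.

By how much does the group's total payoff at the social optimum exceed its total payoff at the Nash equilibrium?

27.40 dollars

The private return per contributed unit is 1.2/4 = 0.3000 < 1 for every player regardless of endowment, so the Nash equilibrium is zero contribution and the group total is Σ E_j = 13 + 41 + 29 + 54 = 137.
Each contributed unit returns 1.200 to the group, so the social optimum is full contribution by everyone: group total = 1.200 × 137 = 164.40.
Efficiency loss = (1.200 − 1) × 137 = 27.40.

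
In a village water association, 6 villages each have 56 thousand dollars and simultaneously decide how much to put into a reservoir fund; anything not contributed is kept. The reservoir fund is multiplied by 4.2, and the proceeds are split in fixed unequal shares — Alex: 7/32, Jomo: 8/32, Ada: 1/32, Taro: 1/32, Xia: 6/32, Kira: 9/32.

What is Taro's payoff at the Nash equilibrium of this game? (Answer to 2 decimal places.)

Player j's private return per contributed unit is 4.2 × (j's share). Contributing is weakly dominant for j when that share is at least 1/4.2 = 0.2381, and contributing 0 is dominant otherwise.
Jomo and Kira clear that bar, contributing 56 each; the remaining 4 contribute 0. Total contributed: 112.
Taro keeps 56 and receives 4.2 × 112 × 1/32 = 14.70 from the reservoir fund, for a payoff of 70.70.

70.70 thousand dollars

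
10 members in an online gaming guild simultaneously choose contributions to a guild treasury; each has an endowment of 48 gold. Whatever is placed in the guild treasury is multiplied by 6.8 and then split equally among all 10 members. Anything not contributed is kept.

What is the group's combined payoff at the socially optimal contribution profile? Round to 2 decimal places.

Each contributed unit returns 6.800 to the group as a whole (0.6800 to each of 10 players), which exceeds 1, so the social optimum is full contribution: group total = 6.800 × 480 = 3264.00.

3264.00 gold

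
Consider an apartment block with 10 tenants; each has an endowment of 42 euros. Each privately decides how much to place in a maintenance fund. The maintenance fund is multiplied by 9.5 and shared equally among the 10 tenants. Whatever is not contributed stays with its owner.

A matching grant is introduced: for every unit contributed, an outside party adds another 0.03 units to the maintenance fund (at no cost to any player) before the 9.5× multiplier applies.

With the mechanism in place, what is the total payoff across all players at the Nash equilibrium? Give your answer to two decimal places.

420.00 euros

The effective private return is 9.5 × 1.03 / 10 = 0.9785, which is still under 1, so the mechanism doesn't change anyone's dominant strategy: zero contribution.
At the Nash equilibrium no one contributes; group total payoff = 10 × 42 = 420.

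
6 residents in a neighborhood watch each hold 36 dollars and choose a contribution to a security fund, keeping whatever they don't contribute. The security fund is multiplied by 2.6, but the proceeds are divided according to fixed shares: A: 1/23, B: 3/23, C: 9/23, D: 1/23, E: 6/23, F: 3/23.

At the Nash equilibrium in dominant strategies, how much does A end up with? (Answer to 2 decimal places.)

A player with share s gets back 2.6·s per unit contributed, so full contribution is dominant for anyone with s > 1/2.6 = 0.3846 and zero contribution is dominant for anyone below.
C alone (share 9/23) is above the threshold, contributing 36; the remaining 5 contribute 0. Total contributed: 36.
A keeps 36 and receives 2.6 × 36 × 1/23 = 4.07 from the security fund, for a payoff of 40.07.

40.07 dollars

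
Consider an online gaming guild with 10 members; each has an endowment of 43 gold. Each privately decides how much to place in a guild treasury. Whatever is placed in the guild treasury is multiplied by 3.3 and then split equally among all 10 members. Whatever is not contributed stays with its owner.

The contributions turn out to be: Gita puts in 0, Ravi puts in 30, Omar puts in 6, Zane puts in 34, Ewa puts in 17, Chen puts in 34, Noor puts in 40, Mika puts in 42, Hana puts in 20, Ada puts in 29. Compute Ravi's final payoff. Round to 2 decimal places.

96.16 gold

Total contributed: 0 + 30 + 6 + 34 + 17 + 34 + 40 + 42 + 20 + 29 = 252.
Each receives 3.3 × 252 / 10 = 83.16 from the guild treasury.
Ravi keeps 43 − 30 = 13, so Ravi's payoff is 13 + 83.16 = 96.16.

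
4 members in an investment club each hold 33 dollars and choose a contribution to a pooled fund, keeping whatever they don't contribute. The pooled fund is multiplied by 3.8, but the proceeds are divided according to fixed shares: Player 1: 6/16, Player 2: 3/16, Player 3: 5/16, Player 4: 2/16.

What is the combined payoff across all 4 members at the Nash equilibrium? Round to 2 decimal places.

316.80 dollars

Player j's private return per contributed unit is 3.8 × (j's share). Contributing is weakly dominant for j when that share is at least 1/3.8 = 0.2632, and contributing 0 is dominant otherwise.
Player 1 and Player 3 are above the threshold, contributing 33 each; the remaining 2 contribute 0. Total contributed: 66.
The pooled fund pays out 3.8 × 66 = 250.80 in total (split across the unequal shares, but the aggregate is all that matters for the group sum).
The 2 free-riders keep 33 each, adding 66. Group total = 66 + 250.80 = 316.80.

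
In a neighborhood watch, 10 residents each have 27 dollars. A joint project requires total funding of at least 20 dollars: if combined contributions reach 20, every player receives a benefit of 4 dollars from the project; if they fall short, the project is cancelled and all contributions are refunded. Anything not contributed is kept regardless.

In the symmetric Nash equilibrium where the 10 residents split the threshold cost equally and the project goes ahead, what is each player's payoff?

29 dollars

Equal share of the threshold: 20/10 = 2.
At this profile no one gains by cutting their contribution: any cut drops the total below 20, the project is cancelled, contributions are refunded, and the deviator ends with 27, which is less than 27 − 2 + 4 = 29. Contributing more than 2 just wastes the excess. So contributing exactly 2 is a best response.
Each player's payoff: 27 − 2 + 4 = 29.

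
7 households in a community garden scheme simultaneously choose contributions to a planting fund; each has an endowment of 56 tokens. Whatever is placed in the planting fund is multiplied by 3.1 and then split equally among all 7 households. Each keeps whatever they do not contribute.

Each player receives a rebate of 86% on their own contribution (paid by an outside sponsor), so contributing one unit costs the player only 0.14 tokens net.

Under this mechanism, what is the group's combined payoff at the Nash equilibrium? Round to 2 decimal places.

1552.32 tokens

With the mechanism, a contributed unit returns (3.1/7) / 0.14 = 3.1633 per unit of net cost to the contributor — now above 1 — so contributing fully is weakly dominant for every player.
So the Nash equilibrium is full contribution by all 7; the group earns 7 × (56 × 0.86 + 3.1 × 56) = 1552.32.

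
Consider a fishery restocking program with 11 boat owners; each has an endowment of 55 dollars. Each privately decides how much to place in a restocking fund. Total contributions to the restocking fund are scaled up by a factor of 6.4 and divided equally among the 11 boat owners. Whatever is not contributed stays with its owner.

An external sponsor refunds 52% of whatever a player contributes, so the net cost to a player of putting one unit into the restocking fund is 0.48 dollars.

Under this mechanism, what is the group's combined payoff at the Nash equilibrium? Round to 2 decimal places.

4186.60 dollars

With the mechanism, a contributed unit returns (6.4/11) / 0.48 = 1.2121 per unit of net cost to the contributor — now above 1 — so contributing fully is weakly dominant for every player.
So the Nash equilibrium is full contribution by all 11; the group earns 11 × (55 × 0.52 + 6.4 × 55) = 4186.60.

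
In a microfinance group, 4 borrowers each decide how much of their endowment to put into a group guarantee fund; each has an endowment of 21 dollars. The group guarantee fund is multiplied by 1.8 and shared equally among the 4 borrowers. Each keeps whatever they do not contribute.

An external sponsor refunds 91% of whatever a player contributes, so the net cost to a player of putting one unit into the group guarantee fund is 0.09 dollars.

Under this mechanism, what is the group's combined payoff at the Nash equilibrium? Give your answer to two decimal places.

227.64 dollars

With the mechanism, a contributed unit returns (1.8/4) / 0.09 = 5.0000 per unit of net cost to the contributor — now above 1 — so contributing fully is weakly dominant for every player.
At the Nash equilibrium everyone contributes 21. Group total payoff = 4 × (21 × 0.91 + 1.8 × 21) = 227.64.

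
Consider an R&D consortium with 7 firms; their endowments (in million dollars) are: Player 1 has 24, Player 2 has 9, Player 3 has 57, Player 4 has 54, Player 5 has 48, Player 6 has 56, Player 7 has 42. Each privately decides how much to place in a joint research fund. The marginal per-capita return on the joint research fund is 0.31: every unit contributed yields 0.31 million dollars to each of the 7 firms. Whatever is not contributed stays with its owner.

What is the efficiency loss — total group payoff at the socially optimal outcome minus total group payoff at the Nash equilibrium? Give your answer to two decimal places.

339.30 million dollars

The private return per contributed unit is 0.31 < 1 for everyone, so the Nash equilibrium is zero contribution and the group total is Σ E_j = 24 + 9 + 57 + 54 + 48 + 56 + 42 = 290.
Each contributed unit returns 2.170 to the group, so the social optimum is full contribution by everyone: group total = 2.170 × 290 = 629.30.
Efficiency loss = (2.170 − 1) × 290 = 339.30.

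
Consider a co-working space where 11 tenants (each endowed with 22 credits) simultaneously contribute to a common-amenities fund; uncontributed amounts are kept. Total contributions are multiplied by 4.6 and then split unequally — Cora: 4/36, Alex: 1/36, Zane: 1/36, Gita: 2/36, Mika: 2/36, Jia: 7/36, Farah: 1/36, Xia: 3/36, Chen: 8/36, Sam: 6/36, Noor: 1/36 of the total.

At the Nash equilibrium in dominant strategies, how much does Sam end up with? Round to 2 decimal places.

38.87 credits

For player j, contributing a unit is worthwhile iff 4.6 × (j's share) ≥ 1, i.e. iff j's share is at least 0.2174.
The only share above 0.2174 is Chen's 8/36, contributing 22; the remaining 10 contribute 0. Total contributed: 22.
Sam keeps 22 and receives 4.6 × 22 × 6/36 = 16.87 from the common-amenities fund, for a payoff of 38.87.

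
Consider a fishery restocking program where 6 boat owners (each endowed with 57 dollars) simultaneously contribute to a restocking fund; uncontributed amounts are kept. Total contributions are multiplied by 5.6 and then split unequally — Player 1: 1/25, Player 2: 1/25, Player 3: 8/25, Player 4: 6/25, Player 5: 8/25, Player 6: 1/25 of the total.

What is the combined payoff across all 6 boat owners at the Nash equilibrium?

1128.60 dollars

A player with share s gets back 5.6·s per unit contributed, so full contribution is dominant for anyone with s > 1/5.6 = 0.1786 and zero contribution is dominant for anyone below.
The shares above 0.1786 belong to Player 3, Player 4 and Player 5, contributing 57 each; the remaining 3 contribute 0. Total contributed: 171.
The restocking fund pays out 5.6 × 171 = 957.60 in total (split across the unequal shares, but the aggregate is all that matters for the group sum).
The 3 free-riders keep 57 each, adding 171. Group total = 171 + 957.60 = 1128.60.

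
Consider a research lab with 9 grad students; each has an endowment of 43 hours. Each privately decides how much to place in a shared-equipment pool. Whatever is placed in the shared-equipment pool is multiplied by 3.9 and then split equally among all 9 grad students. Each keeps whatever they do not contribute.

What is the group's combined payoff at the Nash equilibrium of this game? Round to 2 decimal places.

387.00 hours

Each contributed unit returns 3.9/9 = 0.4333 to its contributor — below 1 — so contributing 0 is dominant for every player. At the Nash equilibrium everyone keeps their 43, and the group total is 9 × 43 = 387.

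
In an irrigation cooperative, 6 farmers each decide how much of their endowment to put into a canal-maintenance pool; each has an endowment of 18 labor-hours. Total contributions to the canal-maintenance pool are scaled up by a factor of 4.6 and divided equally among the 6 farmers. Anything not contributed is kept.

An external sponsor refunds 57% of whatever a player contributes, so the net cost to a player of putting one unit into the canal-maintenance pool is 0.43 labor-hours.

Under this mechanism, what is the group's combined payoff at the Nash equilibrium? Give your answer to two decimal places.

558.36 labor-hours

Under the mechanism each unit contributed yields (4.6/6) / 0.43 = 1.7829 back to its contributor per unit of net cost, which exceeds 1, making full contribution the dominant choice for everyone.
At the Nash equilibrium everyone contributes 18. Group total payoff = 6 × (18 × 0.57 + 4.6 × 18) = 558.36.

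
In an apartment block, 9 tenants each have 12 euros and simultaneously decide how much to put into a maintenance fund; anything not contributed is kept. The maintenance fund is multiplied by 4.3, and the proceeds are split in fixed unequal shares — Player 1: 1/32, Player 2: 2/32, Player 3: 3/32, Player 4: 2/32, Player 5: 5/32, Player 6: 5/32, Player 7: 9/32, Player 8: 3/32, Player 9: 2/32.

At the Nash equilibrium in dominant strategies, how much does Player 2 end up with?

15.23 euros

Player j's private return per contributed unit is 4.3 × (j's share). Contributing is weakly dominant for j when that share is at least 1/4.3 = 0.2326, and contributing 0 is dominant otherwise.
Player 7 alone (share 9/32) is above the threshold, contributing 12; the remaining 8 contribute 0. Total contributed: 12.
Player 2 keeps 12 and receives 4.3 × 12 × 2/32 = 3.23 from the maintenance fund, for a payoff of 15.23.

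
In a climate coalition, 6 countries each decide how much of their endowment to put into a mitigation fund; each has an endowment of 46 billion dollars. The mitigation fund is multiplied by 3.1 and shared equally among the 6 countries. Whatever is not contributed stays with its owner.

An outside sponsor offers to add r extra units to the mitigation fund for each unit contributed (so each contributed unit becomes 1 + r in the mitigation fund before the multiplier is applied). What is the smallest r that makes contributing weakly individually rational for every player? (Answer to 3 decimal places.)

0.935

With matching at rate r, one contributed unit becomes (1 + r) in the mitigation fund and returns 3.1 × (1 + r) / 6 to the contributor.
Setting this equal to 1: 1 + r = 6/3.1 = 1.9355.
So the minimum matching rate is r = 1.9355 − 1 = 0.935.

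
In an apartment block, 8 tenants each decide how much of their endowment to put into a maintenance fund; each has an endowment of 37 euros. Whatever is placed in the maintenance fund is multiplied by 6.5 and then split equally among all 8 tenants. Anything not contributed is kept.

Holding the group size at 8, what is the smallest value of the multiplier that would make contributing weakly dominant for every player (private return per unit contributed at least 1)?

A contributed unit returns (multiplier)/8 to its contributor.
This reaches 1 exactly when the multiplier is 8.

8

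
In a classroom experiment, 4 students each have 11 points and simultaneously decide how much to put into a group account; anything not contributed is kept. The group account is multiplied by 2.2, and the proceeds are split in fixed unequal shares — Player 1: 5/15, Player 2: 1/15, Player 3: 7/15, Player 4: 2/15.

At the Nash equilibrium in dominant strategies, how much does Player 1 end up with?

Each unit j contributes comes back to j as 2.2 × (j's share), so j prefers to contribute only if that share exceeds 1/2.2 = 0.4545; otherwise keeping the unit dominates.
Only Player 3 (7/15) clears that bar, contributing 11; the remaining 3 contribute 0. Total contributed: 11.
Player 1 keeps 11 and receives 2.2 × 11 × 5/15 = 8.07 from the group account, for a payoff of 19.07.

19.07 points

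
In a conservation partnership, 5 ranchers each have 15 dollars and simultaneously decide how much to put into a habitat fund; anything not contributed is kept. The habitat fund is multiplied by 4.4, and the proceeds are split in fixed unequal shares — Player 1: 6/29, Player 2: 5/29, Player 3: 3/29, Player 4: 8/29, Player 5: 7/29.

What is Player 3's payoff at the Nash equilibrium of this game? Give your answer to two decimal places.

28.66 dollars

For player j, contributing a unit is worthwhile iff 4.4 × (j's share) ≥ 1, i.e. iff j's share is at least 0.2273.
The shares above 0.2273 belong to Player 4 and Player 5, contributing 15 each; the remaining 3 contribute 0. Total contributed: 30.
Player 3 keeps 15 and receives 4.4 × 30 × 3/29 = 13.66 from the habitat fund, for a payoff of 28.66.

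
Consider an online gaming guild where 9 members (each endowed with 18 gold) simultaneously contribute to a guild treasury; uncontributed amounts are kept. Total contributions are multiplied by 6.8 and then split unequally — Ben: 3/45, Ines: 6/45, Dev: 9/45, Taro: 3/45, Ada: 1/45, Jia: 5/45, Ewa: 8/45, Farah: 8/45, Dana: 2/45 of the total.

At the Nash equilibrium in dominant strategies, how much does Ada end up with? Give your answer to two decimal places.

26.16 gold

Player j's private return per contributed unit is 6.8 × (j's share). Contributing is weakly dominant for j when that share is at least 1/6.8 = 0.1471, and contributing 0 is dominant otherwise.
The shares above 0.1471 belong to Dev, Ewa and Farah, contributing 18 each; the remaining 6 contribute 0. Total contributed: 54.
Ada keeps 18 and receives 6.8 × 54 × 1/45 = 8.16 from the guild treasury, for a payoff of 26.16.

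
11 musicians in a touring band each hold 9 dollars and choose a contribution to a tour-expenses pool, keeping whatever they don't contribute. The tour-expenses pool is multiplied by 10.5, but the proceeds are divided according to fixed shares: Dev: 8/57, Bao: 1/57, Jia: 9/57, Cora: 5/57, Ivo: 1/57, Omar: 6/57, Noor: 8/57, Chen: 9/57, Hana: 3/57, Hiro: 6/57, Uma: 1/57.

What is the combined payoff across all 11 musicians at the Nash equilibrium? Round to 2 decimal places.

For player j, contributing a unit is worthwhile iff 10.5 × (j's share) ≥ 1, i.e. iff j's share is at least 0.0952.
Dev, Jia, Omar, Noor, Chen and Hiro are above the threshold, contributing 9 each; the remaining 5 contribute 0. Total contributed: 54.
The tour-expenses pool pays out 10.5 × 54 = 567.00 in total (split across the unequal shares, but the aggregate is all that matters for the group sum).
The 5 free-riders keep 9 each, adding 45. Group total = 45 + 567.00 = 612.00.

612.00 dollars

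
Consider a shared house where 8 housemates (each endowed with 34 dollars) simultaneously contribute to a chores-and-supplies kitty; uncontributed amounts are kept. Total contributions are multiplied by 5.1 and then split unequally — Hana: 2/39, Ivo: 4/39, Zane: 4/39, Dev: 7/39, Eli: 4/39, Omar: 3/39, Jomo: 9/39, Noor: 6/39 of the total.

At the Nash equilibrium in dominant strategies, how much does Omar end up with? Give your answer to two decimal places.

47.34 dollars

For player j, contributing a unit is worthwhile iff 5.1 × (j's share) ≥ 1, i.e. iff j's share is at least 0.1961.
Jomo alone (share 9/39) is above the threshold, contributing 34; the remaining 7 contribute 0. Total contributed: 34.
Omar keeps 34 and receives 5.1 × 34 × 3/39 = 13.34 from the chores-and-supplies kitty, for a payoff of 47.34.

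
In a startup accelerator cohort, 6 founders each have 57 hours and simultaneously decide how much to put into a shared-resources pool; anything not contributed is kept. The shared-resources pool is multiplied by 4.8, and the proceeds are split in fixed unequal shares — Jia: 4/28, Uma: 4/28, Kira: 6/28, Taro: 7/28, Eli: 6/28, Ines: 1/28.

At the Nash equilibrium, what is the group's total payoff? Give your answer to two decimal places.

991.80 hours

A player with share s gets back 4.8·s per unit contributed, so full contribution is dominant for anyone with s > 1/4.8 = 0.2083 and zero contribution is dominant for anyone below.
Kira, Taro and Eli clear that bar, contributing 57 each; the remaining 3 contribute 0. Total contributed: 171.
The shared-resources pool pays out 4.8 × 171 = 820.80 in total (split across the unequal shares, but the aggregate is all that matters for the group sum).
The 3 free-riders keep 57 each, adding 171. Group total = 171 + 820.80 = 991.80.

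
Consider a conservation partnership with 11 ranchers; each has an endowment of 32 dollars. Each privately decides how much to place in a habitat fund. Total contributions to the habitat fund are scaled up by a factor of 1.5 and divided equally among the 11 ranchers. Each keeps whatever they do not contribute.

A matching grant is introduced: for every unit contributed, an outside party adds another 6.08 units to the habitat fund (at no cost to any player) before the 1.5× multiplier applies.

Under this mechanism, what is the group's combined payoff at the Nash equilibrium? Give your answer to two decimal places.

352.00 dollars

The effective private return is 1.5 × 7.08 / 11 = 0.9655, which is still under 1, so the mechanism doesn't change anyone's dominant strategy: zero contribution.
At the Nash equilibrium no one contributes; group total payoff = 11 × 32 = 352.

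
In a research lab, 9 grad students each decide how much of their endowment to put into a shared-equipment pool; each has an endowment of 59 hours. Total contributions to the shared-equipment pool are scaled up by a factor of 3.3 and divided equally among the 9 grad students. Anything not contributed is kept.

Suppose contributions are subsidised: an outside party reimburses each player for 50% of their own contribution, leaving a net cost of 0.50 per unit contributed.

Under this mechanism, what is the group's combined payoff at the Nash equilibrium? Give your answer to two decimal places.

531.00 hours

The effective private return is (3.3/9) / 0.50 = 0.7333, which is still under 1, so the mechanism doesn't change anyone's dominant strategy: zero contribution.
At the Nash equilibrium no one contributes; group total payoff = 9 × 59 = 531.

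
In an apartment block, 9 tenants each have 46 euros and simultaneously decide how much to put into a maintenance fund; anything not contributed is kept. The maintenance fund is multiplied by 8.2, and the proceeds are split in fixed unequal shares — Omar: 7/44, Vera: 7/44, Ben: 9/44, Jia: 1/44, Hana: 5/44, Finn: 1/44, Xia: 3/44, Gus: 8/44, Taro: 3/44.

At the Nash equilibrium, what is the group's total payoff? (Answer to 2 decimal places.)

A player with share s gets back 8.2·s per unit contributed, so full contribution is dominant for anyone with s > 1/8.2 = 0.1220 and zero contribution is dominant for anyone below.
The shares above 0.1220 belong to Omar, Vera, Ben and Gus, contributing 46 each; the remaining 5 contribute 0. Total contributed: 184.
The maintenance fund pays out 8.2 × 184 = 1508.80 in total (split across the unequal shares, but the aggregate is all that matters for the group sum).
The 5 free-riders keep 46 each, adding 230. Group total = 230 + 1508.80 = 1738.80.

1738.80 euros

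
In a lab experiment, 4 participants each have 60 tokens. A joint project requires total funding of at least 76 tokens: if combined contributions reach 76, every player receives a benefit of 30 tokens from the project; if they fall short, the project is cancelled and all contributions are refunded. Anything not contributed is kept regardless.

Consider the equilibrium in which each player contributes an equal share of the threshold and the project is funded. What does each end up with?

Equal share of the threshold: 76/4 = 19.
At this profile no one gains by cutting their contribution: any cut drops the total below 76, the project is cancelled, contributions are refunded, and the deviator ends with 60, which is less than 60 − 19 + 30 = 71. Contributing more than 19 just wastes the excess. So contributing exactly 19 is a best response.
Each player's payoff: 60 − 19 + 30 = 71.

71 tokens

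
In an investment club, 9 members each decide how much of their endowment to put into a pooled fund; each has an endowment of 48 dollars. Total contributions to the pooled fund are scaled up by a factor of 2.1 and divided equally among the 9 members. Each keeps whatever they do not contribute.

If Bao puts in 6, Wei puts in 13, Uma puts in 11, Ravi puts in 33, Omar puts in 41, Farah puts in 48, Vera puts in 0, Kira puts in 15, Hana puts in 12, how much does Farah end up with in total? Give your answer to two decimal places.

41.77 dollars

Total contributed: 6 + 13 + 11 + 33 + 41 + 48 + 0 + 15 + 12 = 179.
Each receives 2.1 × 179 / 9 = 41.77 from the pooled fund.
Farah keeps 48 − 48 = 0, so Farah's payoff is 0 + 41.77 = 41.77.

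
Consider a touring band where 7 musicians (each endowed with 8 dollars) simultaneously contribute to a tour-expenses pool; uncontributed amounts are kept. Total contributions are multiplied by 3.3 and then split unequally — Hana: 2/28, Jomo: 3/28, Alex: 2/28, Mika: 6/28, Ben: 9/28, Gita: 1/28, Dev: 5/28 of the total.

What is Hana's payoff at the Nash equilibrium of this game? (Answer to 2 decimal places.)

9.89 dollars

A player with share s gets back 3.3·s per unit contributed, so full contribution is dominant for anyone with s > 1/3.3 = 0.3030 and zero contribution is dominant for anyone below.
Ben alone (share 9/28) is above the threshold, contributing 8; the remaining 6 contribute 0. Total contributed: 8.
Hana keeps 8 and receives 3.3 × 8 × 2/28 = 1.89 from the tour-expenses pool, for a payoff of 9.89.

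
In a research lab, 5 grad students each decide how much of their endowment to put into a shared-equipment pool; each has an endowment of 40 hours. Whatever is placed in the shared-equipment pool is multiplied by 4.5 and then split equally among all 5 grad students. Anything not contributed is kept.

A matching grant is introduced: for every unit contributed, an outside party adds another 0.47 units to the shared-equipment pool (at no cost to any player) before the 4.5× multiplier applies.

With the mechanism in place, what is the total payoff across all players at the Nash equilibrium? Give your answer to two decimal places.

1323.00 hours

Under the mechanism each unit contributed yields 4.5 × 1.47 / 5 = 1.3230 back to its contributor per unit of net cost, which exceeds 1, making full contribution the dominant choice for everyone.
At the Nash equilibrium everyone contributes 40. Group total payoff = 4.5 × 1.47 × 200 = 1323.00.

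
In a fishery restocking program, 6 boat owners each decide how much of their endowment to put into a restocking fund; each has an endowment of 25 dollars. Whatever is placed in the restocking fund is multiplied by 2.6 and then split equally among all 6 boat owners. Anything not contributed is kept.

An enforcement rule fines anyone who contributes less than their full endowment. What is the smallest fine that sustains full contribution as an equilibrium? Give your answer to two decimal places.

Given the others contribute fully, the best deviation is to contribute 0 (any partial contribution still incurs the fine and gives up units whose private return 0.4333 is below 1).
Deviating from 25 to 0 saves 25 dollars but forfeits the deviator's share of the drop in the restocking fund: 2.6/6 × 25 = 10.83.
So the deviation gain is 25 − 10.83 = 14.17, and the fine must be at least 14.17 dollars to wipe it out.

14.17 dollars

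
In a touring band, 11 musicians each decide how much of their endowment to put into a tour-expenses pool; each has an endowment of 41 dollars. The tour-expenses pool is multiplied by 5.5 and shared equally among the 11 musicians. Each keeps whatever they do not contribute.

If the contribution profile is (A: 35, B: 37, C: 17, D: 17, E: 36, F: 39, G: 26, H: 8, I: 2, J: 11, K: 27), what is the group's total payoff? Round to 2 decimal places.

1598.50 dollars

Total contributed: 35 + 37 + 17 + 17 + 36 + 39 + 26 + 8 + 2 + 11 + 27 = 255; total kept: 11 × 41 − 255 = 196.
The tour-expenses pool pays out 5.5 × 255 = 1402.50 in aggregate.
Group total = 196 + 1402.50 = 1598.50.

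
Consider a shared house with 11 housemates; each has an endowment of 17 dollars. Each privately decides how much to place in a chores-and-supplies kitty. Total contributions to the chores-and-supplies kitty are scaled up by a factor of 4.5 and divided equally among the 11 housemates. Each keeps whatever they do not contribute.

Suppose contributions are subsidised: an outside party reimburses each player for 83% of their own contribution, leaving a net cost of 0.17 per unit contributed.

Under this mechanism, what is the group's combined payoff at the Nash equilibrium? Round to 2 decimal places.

996.71 dollars

Under the mechanism each unit contributed yields (4.5/11) / 0.17 = 2.4064 back to its contributor per unit of net cost, which exceeds 1, making full contribution the dominant choice for everyone.
At the Nash equilibrium everyone contributes 17. Group total payoff = 11 × (17 × 0.83 + 4.5 × 17) = 996.71.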